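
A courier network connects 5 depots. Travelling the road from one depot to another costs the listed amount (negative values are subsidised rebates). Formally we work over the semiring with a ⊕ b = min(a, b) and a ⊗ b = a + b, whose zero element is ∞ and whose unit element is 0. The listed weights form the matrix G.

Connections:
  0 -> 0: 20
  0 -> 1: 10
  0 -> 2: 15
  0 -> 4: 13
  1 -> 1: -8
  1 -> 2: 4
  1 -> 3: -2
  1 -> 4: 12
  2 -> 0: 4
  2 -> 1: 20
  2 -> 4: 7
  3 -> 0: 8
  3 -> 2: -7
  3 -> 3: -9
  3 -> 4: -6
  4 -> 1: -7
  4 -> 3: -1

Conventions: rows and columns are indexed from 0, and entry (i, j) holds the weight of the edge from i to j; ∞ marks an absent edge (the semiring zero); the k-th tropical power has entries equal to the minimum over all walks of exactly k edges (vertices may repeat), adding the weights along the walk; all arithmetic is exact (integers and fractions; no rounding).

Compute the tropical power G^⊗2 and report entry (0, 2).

G^⊗2:
  [19, 2, 14, 8, 22]
  [6, -16, -9, -11, -8]
  [24, 0, 19, 6, 17]
  [-3, -13, -16, -18, -15]
  [7, -15, -8, -10, -7]
Key observation: the optimum is the walk 0->1->2, with weight 10 + 4 = 14.
Optimal value attained by: walk 0->1->2.
Answer: (G^⊗2)[0][2] = 14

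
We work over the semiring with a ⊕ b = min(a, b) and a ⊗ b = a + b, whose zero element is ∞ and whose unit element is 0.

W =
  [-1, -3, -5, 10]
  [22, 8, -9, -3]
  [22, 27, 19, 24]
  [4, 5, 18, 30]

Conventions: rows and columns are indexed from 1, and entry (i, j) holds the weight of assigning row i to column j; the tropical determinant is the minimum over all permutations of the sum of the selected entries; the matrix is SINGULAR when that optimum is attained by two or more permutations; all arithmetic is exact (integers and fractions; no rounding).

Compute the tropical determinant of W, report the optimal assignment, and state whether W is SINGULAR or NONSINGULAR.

σ = (1, 2, 3, 4): (-1) + 8 + 19 + 30 = 56
σ = (1, 2, 4, 3): (-1) + 8 + 24 + 18 = 49
σ = (1, 3, 2, 4): (-1) + (-9) + 27 + 30 = 47
σ = (1, 3, 4, 2): (-1) + (-9) + 24 + 5 = 19
σ = (1, 4, 2, 3): (-1) + (-3) + 27 + 18 = 41
σ = (1, 4, 3, 2): (-1) + (-3) + 19 + 5 = 20
σ = (2, 1, 3, 4): (-3) + 22 + 19 + 30 = 68
σ = (2, 1, 4, 3): (-3) + 22 + 24 + 18 = 61
σ = (2, 3, 1, 4): (-3) + (-9) + 22 + 30 = 40
σ = (2, 3, 4, 1): (-3) + (-9) + 24 + 4 = 16
σ = (2, 4, 1, 3): (-3) + (-3) + 22 + 18 = 34
σ = (2, 4, 3, 1): (-3) + (-3) + 19 + 4 = 17
σ = (3, 1, 2, 4): (-5) + 22 + 27 + 30 = 74
σ = (3, 1, 4, 2): (-5) + 22 + 24 + 5 = 46
σ = (3, 2, 1, 4): (-5) + 8 + 22 + 30 = 55
σ = (3, 2, 4, 1): (-5) + 8 + 24 + 4 = 31
σ = (3, 4, 1, 2): (-5) + (-3) + 22 + 5 = 19
σ = (3, 4, 2, 1): (-5) + (-3) + 27 + 4 = 23
σ = (4, 1, 2, 3): 10 + 22 + 27 + 18 = 77
σ = (4, 1, 3, 2): 10 + 22 + 19 + 5 = 56
σ = (4, 2, 1, 3): 10 + 8 + 22 + 18 = 58
σ = (4, 2, 3, 1): 10 + 8 + 19 + 4 = 41
σ = (4, 3, 1, 2): 10 + (-9) + 22 + 5 = 28
σ = (4, 3, 2, 1): 10 + (-9) + 27 + 4 = 32
Optimal value attained by: σ = (2, 3, 4, 1).
Answer: det⊕(W) = 16; verdict: NONSINGULAR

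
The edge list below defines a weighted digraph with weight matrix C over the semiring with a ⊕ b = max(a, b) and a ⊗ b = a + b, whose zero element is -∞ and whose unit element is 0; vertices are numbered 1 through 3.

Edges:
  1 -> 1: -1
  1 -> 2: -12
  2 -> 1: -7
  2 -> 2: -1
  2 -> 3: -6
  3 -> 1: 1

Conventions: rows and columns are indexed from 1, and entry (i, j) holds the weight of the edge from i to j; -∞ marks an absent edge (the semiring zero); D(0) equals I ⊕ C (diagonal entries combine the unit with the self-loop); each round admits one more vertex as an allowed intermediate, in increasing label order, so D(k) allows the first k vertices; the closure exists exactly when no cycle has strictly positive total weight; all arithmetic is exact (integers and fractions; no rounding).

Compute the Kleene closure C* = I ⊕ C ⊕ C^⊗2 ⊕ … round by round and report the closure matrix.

D(0):
  [0, -12, -∞]
  [-7, 0, -6]
  [1, -∞, 0]
D(1):
  [0, -12, -∞]
  [-7, 0, -6]
  [1, -11, 0]
D(2):
  [0, -12, -18]
  [-7, 0, -6]
  [1, -11, 0]
D(3):
  [0, -12, -18]
  [-5, 0, -6]
  [1, -11, 0]
Answer: C* = [[0, -12, -18], [-5, 0, -6], [1, -11, 0]]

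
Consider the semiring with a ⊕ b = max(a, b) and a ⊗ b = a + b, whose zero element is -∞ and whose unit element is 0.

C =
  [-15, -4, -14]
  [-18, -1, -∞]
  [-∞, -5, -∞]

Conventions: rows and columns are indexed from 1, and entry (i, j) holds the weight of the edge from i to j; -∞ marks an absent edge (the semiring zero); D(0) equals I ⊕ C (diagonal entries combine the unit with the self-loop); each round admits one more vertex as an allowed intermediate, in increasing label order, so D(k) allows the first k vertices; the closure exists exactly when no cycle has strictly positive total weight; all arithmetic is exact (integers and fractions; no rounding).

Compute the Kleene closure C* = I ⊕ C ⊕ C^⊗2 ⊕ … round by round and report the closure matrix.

D(0):
  [0, -4, -14]
  [-18, 0, -∞]
  [-∞, -5, 0]
D(1):
  [0, -4, -14]
  [-18, 0, -32]
  [-∞, -5, 0]
D(2):
  [0, -4, -14]
  [-18, 0, -32]
  [-23, -5, 0]
D(3):
  [0, -4, -14]
  [-18, 0, -32]
  [-23, -5, 0]
Answer: C* = [[0, -4, -14], [-18, 0, -32], [-23, -5, 0]]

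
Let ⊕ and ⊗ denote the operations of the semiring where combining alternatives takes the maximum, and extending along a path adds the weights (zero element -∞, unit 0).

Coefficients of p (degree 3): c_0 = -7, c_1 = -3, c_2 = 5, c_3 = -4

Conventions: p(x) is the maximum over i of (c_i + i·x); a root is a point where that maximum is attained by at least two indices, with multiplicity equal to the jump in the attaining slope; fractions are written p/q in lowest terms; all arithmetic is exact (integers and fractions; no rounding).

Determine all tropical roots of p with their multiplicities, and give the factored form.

hull edge (i=0, c=-7) to (i=2, c=5): slope 6, span 2
hull edge (i=2, c=5) to (i=3, c=-4): slope -9, span 1
Factored form: p(x) = -4 ⊗ (x ⊕ (-6)) ⊗ (x ⊕ (-6)) ⊗ (x ⊕ 9)
Answer: roots = -6 (mult 2), 9 (mult 1)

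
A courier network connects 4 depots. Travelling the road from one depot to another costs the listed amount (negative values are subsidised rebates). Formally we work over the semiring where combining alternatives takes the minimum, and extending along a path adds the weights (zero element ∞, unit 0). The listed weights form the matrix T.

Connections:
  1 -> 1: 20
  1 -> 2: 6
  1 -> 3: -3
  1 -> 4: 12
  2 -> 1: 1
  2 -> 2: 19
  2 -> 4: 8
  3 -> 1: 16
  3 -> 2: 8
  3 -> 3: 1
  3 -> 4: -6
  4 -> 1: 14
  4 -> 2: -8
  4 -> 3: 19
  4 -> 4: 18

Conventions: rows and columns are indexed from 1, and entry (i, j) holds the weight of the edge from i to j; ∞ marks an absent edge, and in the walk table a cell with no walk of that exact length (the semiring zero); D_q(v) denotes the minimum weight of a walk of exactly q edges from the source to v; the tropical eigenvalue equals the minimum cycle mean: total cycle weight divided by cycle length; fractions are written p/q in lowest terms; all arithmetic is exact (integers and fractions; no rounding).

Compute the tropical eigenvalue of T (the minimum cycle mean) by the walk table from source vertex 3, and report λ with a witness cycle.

q=0: [∞, ∞, 0, ∞]
q=1: [16, 8, 1, -6]
q=2: [8, -14, 2, -5]
q=3: [-13, -13, 3, -6]
q=4: [-12, -14, -16, -5]
Optimal cycle mean attained by: cycle 1->3->4->2->1, total (-3) + (-6) + (-8) + 1, length 4.
Answer: λ = -4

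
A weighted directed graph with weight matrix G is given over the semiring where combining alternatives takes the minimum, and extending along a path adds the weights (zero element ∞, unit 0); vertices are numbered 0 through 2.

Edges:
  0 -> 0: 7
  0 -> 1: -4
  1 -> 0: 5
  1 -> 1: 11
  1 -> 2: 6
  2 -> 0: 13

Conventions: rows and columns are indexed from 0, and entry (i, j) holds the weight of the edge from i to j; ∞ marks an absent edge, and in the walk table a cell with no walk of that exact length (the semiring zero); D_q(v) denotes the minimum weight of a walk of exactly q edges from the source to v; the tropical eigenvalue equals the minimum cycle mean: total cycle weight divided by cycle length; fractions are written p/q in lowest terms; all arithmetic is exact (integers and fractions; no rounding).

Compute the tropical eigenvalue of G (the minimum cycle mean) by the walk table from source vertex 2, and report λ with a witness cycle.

q=0: [∞, ∞, 0]
q=1: [13, ∞, ∞]
q=2: [20, 9, ∞]
q=3: [14, 16, 15]
Optimal cycle mean attained by: cycle 0->1->0, total (-4) + 5, length 2.
Answer: λ = 1/2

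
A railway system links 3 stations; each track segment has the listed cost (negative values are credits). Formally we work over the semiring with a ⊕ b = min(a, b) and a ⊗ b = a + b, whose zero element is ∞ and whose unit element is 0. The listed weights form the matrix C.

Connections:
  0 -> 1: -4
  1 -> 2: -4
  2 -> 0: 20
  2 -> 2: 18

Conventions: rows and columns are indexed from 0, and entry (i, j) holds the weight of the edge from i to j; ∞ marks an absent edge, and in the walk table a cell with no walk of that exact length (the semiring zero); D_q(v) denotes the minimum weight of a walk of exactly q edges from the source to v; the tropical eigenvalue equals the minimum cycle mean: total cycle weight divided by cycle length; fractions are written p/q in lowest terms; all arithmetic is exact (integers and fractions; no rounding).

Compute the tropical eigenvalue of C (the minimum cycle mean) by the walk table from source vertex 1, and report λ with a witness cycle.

q=0: [∞, 0, ∞]
q=1: [∞, ∞, -4]
q=2: [16, ∞, 14]
q=3: [34, 12, 32]
Optimal cycle mean attained by: cycle 0->1->2->0, total (-4) + (-4) + 20, length 3.
Answer: λ = 4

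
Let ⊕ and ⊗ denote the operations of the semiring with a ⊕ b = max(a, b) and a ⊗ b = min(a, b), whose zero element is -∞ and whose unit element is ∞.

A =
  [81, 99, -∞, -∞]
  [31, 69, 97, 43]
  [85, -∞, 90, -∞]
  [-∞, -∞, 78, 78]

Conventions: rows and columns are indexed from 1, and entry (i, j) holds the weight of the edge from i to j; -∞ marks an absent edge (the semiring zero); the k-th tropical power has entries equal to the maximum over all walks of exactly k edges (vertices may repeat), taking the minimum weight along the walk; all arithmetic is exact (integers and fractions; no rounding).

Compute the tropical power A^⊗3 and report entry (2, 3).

A^⊗2:
  [81, 81, 97, 43]
  [85, 69, 90, 43]
  [85, 85, 90, -∞]
  [78, -∞, 78, 78]
A^⊗3:
  [85, 81, 90, 43]
  [85, 85, 90, 43]
  [85, 85, 90, 43]
  [78, 78, 78, 78]
Key observation: the optimum is the walk 2->3->3->3, with weight 97 min 90 min 90 = 90.
Optimal value attained by: walk 2->3->3->3.
Answer: (A^⊗3)[2][3] = 90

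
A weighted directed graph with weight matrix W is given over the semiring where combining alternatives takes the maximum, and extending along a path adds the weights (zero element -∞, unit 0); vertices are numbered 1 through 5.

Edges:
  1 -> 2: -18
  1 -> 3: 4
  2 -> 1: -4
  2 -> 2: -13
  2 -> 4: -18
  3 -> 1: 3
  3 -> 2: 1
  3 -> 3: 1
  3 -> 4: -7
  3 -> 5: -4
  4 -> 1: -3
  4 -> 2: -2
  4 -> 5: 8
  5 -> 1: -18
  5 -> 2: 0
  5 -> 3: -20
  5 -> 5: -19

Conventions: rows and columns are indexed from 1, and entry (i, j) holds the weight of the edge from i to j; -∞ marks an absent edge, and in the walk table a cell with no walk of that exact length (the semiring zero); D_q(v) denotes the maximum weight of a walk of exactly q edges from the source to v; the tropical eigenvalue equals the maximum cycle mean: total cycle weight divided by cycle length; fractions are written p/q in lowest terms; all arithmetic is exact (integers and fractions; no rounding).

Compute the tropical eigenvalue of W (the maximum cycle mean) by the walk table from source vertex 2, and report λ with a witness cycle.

q=0: [-∞, 0, -∞, -∞, -∞]
q=1: [-4, -13, -∞, -18, -∞]
q=2: [-17, -20, 0, -31, -10]
q=3: [3, 1, 1, -7, -4]
q=4: [4, 2, 7, -6, 1]
q=5: [10, 8, 8, 0, 3]
Optimal cycle mean attained by: cycle 1->3->1, total 4 + 3, length 2.
Answer: λ = 7/2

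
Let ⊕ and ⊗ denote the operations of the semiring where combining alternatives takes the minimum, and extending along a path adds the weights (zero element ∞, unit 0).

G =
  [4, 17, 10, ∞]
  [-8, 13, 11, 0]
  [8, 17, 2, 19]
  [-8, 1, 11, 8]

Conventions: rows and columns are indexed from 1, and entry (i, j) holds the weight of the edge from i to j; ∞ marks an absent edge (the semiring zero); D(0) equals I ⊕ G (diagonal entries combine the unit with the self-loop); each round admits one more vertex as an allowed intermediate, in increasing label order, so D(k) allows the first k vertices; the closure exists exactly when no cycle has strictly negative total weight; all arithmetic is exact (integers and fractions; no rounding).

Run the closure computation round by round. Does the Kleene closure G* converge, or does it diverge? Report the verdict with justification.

D(0):
  [0, 17, 10, ∞]
  [-8, 0, 11, 0]
  [8, 17, 0, 19]
  [-8, 1, 11, 0]
D(1):
  [0, 17, 10, ∞]
  [-8, 0, 2, 0]
  [8, 17, 0, 19]
  [-8, 1, 2, 0]
D(2):
  [0, 17, 10, 17]
  [-8, 0, 2, 0]
  [8, 17, 0, 17]
  [-8, 1, 2, 0]
D(3):
  [0, 17, 10, 17]
  [-8, 0, 2, 0]
  [8, 17, 0, 17]
  [-8, 1, 2, 0]
D(4):
  [0, 17, 10, 17]
  [-8, 0, 2, 0]
  [8, 17, 0, 17]
  [-8, 1, 2, 0]
Key observation: every diagonal entry stays at the unit through all rounds, so no improving cycle exists.
Answer: CONVERGES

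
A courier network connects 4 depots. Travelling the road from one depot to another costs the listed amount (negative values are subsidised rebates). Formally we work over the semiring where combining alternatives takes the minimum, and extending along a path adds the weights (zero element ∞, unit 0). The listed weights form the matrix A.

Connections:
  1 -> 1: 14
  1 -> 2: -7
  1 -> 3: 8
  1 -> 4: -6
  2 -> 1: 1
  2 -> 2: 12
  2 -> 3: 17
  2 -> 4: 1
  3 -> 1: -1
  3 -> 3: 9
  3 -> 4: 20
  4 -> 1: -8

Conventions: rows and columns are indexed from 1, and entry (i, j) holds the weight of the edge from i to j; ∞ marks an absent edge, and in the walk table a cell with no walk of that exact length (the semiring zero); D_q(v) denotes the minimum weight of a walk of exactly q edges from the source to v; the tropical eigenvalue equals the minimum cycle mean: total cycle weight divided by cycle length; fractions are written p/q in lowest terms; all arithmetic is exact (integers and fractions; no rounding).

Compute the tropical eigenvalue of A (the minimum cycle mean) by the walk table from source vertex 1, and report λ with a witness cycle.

q=0: [0, ∞, ∞, ∞]
q=1: [14, -7, 8, -6]
q=2: [-14, 5, 10, -6]
q=3: [-14, -21, -6, -20]
q=4: [-28, -21, -6, -20]
Optimal cycle mean attained by: cycle 1->4->1, total (-6) + (-8), length 2.
Answer: λ = -7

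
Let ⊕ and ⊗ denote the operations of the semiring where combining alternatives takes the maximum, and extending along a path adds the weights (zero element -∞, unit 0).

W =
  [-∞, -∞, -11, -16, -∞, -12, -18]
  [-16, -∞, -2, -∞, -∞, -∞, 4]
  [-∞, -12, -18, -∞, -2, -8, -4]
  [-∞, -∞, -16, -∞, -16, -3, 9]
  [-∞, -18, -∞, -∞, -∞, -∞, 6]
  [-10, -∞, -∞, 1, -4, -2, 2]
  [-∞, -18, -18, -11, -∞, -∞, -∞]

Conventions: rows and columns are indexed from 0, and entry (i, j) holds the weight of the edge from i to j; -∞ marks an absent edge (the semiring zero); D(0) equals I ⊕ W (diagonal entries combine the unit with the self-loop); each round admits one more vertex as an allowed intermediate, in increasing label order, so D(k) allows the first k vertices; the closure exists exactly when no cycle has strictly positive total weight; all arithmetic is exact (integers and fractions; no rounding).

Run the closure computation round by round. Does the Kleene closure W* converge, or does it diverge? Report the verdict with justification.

D(0):
  [0, -∞, -11, -16, -∞, -12, -18]
  [-16, 0, -2, -∞, -∞, -∞, 4]
  [-∞, -12, 0, -∞, -2, -8, -4]
  [-∞, -∞, -16, 0, -16, -3, 9]
  [-∞, -18, -∞, -∞, 0, -∞, 6]
  [-10, -∞, -∞, 1, -4, 0, 2]
  [-∞, -18, -18, -11, -∞, -∞, 0]
D(1):
  [0, -∞, -11, -16, -∞, -12, -18]
  [-16, 0, -2, -32, -∞, -28, 4]
  [-∞, -12, 0, -∞, -2, -8, -4]
  [-∞, -∞, -16, 0, -16, -3, 9]
  [-∞, -18, -∞, -∞, 0, -∞, 6]
  [-10, -∞, -21, 1, -4, 0, 2]
  [-∞, -18, -18, -11, -∞, -∞, 0]
D(2):
  [0, -∞, -11, -16, -∞, -12, -18]
  [-16, 0, -2, -32, -∞, -28, 4]
  [-28, -12, 0, -44, -2, -8, -4]
  [-∞, -∞, -16, 0, -16, -3, 9]
  [-34, -18, -20, -50, 0, -46, 6]
  [-10, -∞, -21, 1, -4, 0, 2]
  [-34, -18, -18, -11, -∞, -46, 0]
D(3):
  [0, -23, -11, -16, -13, -12, -15]
  [-16, 0, -2, -32, -4, -10, 4]
  [-28, -12, 0, -44, -2, -8, -4]
  [-44, -28, -16, 0, -16, -3, 9]
  [-34, -18, -20, -50, 0, -28, 6]
  [-10, -33, -21, 1, -4, 0, 2]
  [-34, -18, -18, -11, -20, -26, 0]
D(4):
  [0, -23, -11, -16, -13, -12, -7]
  [-16, 0, -2, -32, -4, -10, 4]
  [-28, -12, 0, -44, -2, -8, -4]
  [-44, -28, -16, 0, -16, -3, 9]
  [-34, -18, -20, -50, 0, -28, 6]
  [-10, -27, -15, 1, -4, 0, 10]
  [-34, -18, -18, -11, -20, -14, 0]
D(5):
  [0, -23, -11, -16, -13, -12, -7]
  [-16, 0, -2, -32, -4, -10, 4]
  [-28, -12, 0, -44, -2, -8, 4]
  [-44, -28, -16, 0, -16, -3, 9]
  [-34, -18, -20, -50, 0, -28, 6]
  [-10, -22, -15, 1, -4, 0, 10]
  [-34, -18, -18, -11, -20, -14, 0]
D(6):
  [0, -23, -11, -11, -13, -12, -2]
  [-16, 0, -2, -9, -4, -10, 4]
  [-18, -12, 0, -7, -2, -8, 4]
  [-13, -25, -16, 0, -7, -3, 9]
  [-34, -18, -20, -27, 0, -28, 6]
  [-10, -22, -15, 1, -4, 0, 10]
  [-24, -18, -18, -11, -18, -14, 0]
D(7):
  [0, -20, -11, -11, -13, -12, -2]
  [-16, 0, -2, -7, -4, -10, 4]
  [-18, -12, 0, -7, -2, -8, 4]
  [-13, -9, -9, 0, -7, -3, 9]
  [-18, -12, -12, -5, 0, -8, 6]
  [-10, -8, -8, 1, -4, 0, 10]
  [-24, -18, -18, -11, -18, -14, 0]
Key observation: every diagonal entry stays at the unit through all rounds, so no improving cycle exists.
Answer: CONVERGES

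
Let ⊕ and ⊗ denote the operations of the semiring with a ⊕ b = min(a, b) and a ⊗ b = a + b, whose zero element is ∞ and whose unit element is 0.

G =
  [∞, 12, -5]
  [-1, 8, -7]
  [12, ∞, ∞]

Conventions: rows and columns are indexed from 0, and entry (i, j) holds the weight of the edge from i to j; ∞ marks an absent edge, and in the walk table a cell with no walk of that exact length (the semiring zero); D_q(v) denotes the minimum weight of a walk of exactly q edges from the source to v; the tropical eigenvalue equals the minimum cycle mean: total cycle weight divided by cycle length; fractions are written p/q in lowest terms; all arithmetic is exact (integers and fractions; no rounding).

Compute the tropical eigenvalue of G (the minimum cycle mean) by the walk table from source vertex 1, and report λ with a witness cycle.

q=0: [∞, 0, ∞]
q=1: [-1, 8, -7]
q=2: [5, 11, -6]
q=3: [6, 17, 0]
Optimal cycle mean attained by: cycle 0->2->0, total (-5) + 12, length 2.
Answer: λ = 7/2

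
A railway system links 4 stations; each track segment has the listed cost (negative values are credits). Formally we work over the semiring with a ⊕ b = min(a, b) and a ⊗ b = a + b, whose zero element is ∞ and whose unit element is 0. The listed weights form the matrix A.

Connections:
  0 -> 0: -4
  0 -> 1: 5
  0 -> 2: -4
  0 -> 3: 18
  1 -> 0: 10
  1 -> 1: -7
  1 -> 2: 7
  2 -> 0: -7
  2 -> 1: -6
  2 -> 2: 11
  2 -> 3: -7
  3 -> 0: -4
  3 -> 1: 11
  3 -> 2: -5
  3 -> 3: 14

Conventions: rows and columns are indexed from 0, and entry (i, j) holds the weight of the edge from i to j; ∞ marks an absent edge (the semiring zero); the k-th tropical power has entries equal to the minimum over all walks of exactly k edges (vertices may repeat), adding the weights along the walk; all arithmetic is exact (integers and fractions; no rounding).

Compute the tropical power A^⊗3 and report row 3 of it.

A^⊗2:
  [-11, -10, -8, -11]
  [0, -14, 0, 0]
  [-11, -13, -12, 4]
  [-12, -11, -8, -12]
A^⊗3:
  [-15, -17, -16, -15]
  [-7, -21, -7, -7]
  [-19, -20, -15, -19]
  [-16, -18, -17, -15]
Answer: row 3 of A^⊗3 = [-16, -18, -17, -15]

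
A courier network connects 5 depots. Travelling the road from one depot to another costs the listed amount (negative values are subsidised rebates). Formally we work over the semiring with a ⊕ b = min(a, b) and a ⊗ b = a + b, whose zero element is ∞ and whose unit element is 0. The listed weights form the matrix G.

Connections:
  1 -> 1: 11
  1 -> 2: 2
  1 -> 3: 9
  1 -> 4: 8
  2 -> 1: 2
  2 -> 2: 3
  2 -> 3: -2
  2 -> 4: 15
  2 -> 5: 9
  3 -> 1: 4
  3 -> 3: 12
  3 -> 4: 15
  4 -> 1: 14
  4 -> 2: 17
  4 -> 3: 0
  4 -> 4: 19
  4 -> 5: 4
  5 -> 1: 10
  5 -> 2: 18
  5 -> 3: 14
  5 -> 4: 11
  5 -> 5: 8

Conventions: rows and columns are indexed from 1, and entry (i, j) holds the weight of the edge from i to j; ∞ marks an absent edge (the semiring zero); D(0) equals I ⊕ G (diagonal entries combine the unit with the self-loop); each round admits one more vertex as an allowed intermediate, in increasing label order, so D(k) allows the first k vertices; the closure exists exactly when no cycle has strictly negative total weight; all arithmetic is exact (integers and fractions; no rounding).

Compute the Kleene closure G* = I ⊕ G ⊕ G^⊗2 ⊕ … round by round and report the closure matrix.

D(0):
  [0, 2, 9, 8, ∞]
  [2, 0, -2, 15, 9]
  [4, ∞, 0, 15, ∞]
  [14, 17, 0, 0, 4]
  [10, 18, 14, 11, 0]
D(1):
  [0, 2, 9, 8, ∞]
  [2, 0, -2, 10, 9]
  [4, 6, 0, 12, ∞]
  [14, 16, 0, 0, 4]
  [10, 12, 14, 11, 0]
D(2):
  [0, 2, 0, 8, 11]
  [2, 0, -2, 10, 9]
  [4, 6, 0, 12, 15]
  [14, 16, 0, 0, 4]
  [10, 12, 10, 11, 0]
D(3):
  [0, 2, 0, 8, 11]
  [2, 0, -2, 10, 9]
  [4, 6, 0, 12, 15]
  [4, 6, 0, 0, 4]
  [10, 12, 10, 11, 0]
D(4):
  [0, 2, 0, 8, 11]
  [2, 0, -2, 10, 9]
  [4, 6, 0, 12, 15]
  [4, 6, 0, 0, 4]
  [10, 12, 10, 11, 0]
D(5):
  [0, 2, 0, 8, 11]
  [2, 0, -2, 10, 9]
  [4, 6, 0, 12, 15]
  [4, 6, 0, 0, 4]
  [10, 12, 10, 11, 0]
Answer: G* = [[0, 2, 0, 8, 11], [2, 0, -2, 10, 9], [4, 6, 0, 12, 15], [4, 6, 0, 0, 4], [10, 12, 10, 11, 0]]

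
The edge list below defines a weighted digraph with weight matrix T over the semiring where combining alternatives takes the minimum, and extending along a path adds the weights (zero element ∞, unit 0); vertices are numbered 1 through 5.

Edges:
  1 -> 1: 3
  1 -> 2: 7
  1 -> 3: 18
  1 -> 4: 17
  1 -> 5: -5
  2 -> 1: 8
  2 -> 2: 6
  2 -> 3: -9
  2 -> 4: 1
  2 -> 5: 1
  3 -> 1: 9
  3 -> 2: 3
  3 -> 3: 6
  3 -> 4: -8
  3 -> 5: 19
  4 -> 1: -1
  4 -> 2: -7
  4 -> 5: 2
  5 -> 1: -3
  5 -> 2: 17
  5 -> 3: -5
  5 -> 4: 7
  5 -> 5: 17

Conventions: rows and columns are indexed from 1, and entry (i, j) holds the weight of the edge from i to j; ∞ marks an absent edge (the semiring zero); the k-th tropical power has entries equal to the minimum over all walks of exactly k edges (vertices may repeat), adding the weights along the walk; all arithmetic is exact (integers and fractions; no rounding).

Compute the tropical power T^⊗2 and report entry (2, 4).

T^⊗2:
  [-8, 10, -10, 2, -2]
  [-2, -6, -4, -17, 3]
  [-9, -15, -6, -2, -6]
  [-1, -1, -16, -6, -6]
  [0, -2, 1, -13, -8]
Key observation: the optimum is the walk 2->3->4, with weight (-9) + (-8) = -17.
Optimal value attained by: walk 2->3->4.
Answer: (T^⊗2)[2][4] = -17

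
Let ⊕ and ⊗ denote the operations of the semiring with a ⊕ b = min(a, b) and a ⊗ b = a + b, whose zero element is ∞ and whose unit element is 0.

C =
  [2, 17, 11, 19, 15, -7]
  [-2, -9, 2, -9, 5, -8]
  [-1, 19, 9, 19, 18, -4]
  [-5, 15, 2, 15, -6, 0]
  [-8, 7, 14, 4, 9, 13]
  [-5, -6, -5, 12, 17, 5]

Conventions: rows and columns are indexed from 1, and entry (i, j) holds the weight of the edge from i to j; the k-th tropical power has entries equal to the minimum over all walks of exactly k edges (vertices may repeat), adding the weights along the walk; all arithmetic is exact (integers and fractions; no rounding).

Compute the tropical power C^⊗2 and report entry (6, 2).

C^⊗2:
  [-12, -13, -12, 5, 10, -5]
  [-14, -18, -13, -18, -15, -17]
  [-9, -10, -9, 8, 13, -8]
  [-14, -6, -5, -2, 3, -12]
  [-6, -2, 3, -2, -2, -15]
  [-8, -15, -4, -15, -1, -14]
Key observation: the optimum is the walk 6->2->2, with weight (-6) + (-9) = -15.
Optimal value attained by: walk 6->2->2.
Answer: (C^⊗2)[6][2] = -15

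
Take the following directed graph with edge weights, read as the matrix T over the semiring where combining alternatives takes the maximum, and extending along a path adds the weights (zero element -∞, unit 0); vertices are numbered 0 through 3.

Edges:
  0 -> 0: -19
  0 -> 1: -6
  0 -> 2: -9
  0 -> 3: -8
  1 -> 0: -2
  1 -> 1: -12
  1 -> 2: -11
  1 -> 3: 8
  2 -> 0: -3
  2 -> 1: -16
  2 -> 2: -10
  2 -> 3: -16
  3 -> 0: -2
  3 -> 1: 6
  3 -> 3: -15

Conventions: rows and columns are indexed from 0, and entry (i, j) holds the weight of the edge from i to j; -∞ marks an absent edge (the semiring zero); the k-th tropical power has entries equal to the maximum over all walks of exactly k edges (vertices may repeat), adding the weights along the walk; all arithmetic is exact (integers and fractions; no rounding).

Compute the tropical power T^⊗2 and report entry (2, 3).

T^⊗2:
  [-8, -2, -17, 2]
  [6, 14, -11, -4]
  [-13, -9, -12, -8]
  [4, -6, -5, 14]
Key observation: the optimum is the walk 2->1->3, with weight (-16) + 8 = -8.
Optimal value attained by: walk 2->1->3.
Answer: (T^⊗2)[2][3] = -8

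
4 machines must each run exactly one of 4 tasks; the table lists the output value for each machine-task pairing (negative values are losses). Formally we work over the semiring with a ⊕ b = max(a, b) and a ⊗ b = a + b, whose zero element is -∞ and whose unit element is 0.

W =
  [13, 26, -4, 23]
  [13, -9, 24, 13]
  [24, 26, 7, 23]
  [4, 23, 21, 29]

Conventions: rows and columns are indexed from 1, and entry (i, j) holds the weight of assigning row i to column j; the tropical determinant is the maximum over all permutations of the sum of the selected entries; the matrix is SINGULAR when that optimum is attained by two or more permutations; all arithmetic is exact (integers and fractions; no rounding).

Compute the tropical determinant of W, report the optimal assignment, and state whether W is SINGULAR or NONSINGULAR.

σ = (1, 2, 3, 4): 13 + (-9) + 7 + 29 = 40
σ = (1, 2, 4, 3): 13 + (-9) + 23 + 21 = 48
σ = (1, 3, 2, 4): 13 + 24 + 26 + 29 = 92
σ = (1, 3, 4, 2): 13 + 24 + 23 + 23 = 83
σ = (1, 4, 2, 3): 13 + 13 + 26 + 21 = 73
σ = (1, 4, 3, 2): 13 + 13 + 7 + 23 = 56
σ = (2, 1, 3, 4): 26 + 13 + 7 + 29 = 75
σ = (2, 1, 4, 3): 26 + 13 + 23 + 21 = 83
σ = (2, 3, 1, 4): 26 + 24 + 24 + 29 = 103
σ = (2, 3, 4, 1): 26 + 24 + 23 + 4 = 77
σ = (2, 4, 1, 3): 26 + 13 + 24 + 21 = 84
σ = (2, 4, 3, 1): 26 + 13 + 7 + 4 = 50
σ = (3, 1, 2, 4): (-4) + 13 + 26 + 29 = 64
σ = (3, 1, 4, 2): (-4) + 13 + 23 + 23 = 55
σ = (3, 2, 1, 4): (-4) + (-9) + 24 + 29 = 40
σ = (3, 2, 4, 1): (-4) + (-9) + 23 + 4 = 14
σ = (3, 4, 1, 2): (-4) + 13 + 24 + 23 = 56
σ = (3, 4, 2, 1): (-4) + 13 + 26 + 4 = 39
σ = (4, 1, 2, 3): 23 + 13 + 26 + 21 = 83
σ = (4, 1, 3, 2): 23 + 13 + 7 + 23 = 66
σ = (4, 2, 1, 3): 23 + (-9) + 24 + 21 = 59
σ = (4, 2, 3, 1): 23 + (-9) + 7 + 4 = 25
σ = (4, 3, 1, 2): 23 + 24 + 24 + 23 = 94
σ = (4, 3, 2, 1): 23 + 24 + 26 + 4 = 77
Optimal value attained by: σ = (2, 3, 1, 4).
Answer: det⊕(W) = 103; verdict: NONSINGULAR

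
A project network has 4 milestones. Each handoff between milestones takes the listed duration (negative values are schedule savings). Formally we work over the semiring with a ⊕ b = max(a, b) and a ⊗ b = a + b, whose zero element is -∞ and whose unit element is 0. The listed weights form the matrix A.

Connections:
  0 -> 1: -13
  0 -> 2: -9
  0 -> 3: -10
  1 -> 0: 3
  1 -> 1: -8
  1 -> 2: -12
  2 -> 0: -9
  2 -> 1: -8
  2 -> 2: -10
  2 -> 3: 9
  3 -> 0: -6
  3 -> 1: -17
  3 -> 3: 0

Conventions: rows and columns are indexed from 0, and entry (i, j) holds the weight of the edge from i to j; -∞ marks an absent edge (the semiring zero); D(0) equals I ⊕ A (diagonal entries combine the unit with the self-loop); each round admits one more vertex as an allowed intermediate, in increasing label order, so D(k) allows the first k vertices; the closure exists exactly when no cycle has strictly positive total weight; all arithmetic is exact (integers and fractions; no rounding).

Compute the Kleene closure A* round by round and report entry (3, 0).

D(0):
  [0, -13, -9, -10]
  [3, 0, -12, -∞]
  [-9, -8, 0, 9]
  [-6, -17, -∞, 0]
D(1):
  [0, -13, -9, -10]
  [3, 0, -6, -7]
  [-9, -8, 0, 9]
  [-6, -17, -15, 0]
D(2):
  [0, -13, -9, -10]
  [3, 0, -6, -7]
  [-5, -8, 0, 9]
  [-6, -17, -15, 0]
D(3):
  [0, -13, -9, 0]
  [3, 0, -6, 3]
  [-5, -8, 0, 9]
  [-6, -17, -15, 0]
D(4):
  [0, -13, -9, 0]
  [3, 0, -6, 3]
  [3, -8, 0, 9]
  [-6, -17, -15, 0]
Answer: A*[3][0] = -6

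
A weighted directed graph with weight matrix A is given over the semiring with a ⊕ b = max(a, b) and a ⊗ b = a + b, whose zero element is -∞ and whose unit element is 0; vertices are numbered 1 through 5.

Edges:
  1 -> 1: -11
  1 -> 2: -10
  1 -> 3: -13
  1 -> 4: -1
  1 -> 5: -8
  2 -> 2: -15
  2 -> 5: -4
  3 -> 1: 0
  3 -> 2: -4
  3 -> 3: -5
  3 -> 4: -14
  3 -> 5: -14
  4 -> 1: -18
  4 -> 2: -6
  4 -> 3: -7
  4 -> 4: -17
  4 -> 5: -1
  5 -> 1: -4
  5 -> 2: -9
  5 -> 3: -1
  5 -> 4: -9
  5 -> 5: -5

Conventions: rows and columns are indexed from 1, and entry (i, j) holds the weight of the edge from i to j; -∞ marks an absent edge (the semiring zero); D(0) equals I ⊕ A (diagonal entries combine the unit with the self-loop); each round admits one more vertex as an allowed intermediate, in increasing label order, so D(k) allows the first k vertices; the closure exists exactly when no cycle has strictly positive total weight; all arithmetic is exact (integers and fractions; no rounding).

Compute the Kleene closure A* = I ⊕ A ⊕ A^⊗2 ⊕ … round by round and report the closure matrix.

D(0):
  [0, -10, -13, -1, -8]
  [-∞, 0, -∞, -∞, -4]
  [0, -4, 0, -14, -14]
  [-18, -6, -7, 0, -1]
  [-4, -9, -1, -9, 0]
D(1):
  [0, -10, -13, -1, -8]
  [-∞, 0, -∞, -∞, -4]
  [0, -4, 0, -1, -8]
  [-18, -6, -7, 0, -1]
  [-4, -9, -1, -5, 0]
D(2):
  [0, -10, -13, -1, -8]
  [-∞, 0, -∞, -∞, -4]
  [0, -4, 0, -1, -8]
  [-18, -6, -7, 0, -1]
  [-4, -9, -1, -5, 0]
D(3):
  [0, -10, -13, -1, -8]
  [-∞, 0, -∞, -∞, -4]
  [0, -4, 0, -1, -8]
  [-7, -6, -7, 0, -1]
  [-1, -5, -1, -2, 0]
D(4):
  [0, -7, -8, -1, -2]
  [-∞, 0, -∞, -∞, -4]
  [0, -4, 0, -1, -2]
  [-7, -6, -7, 0, -1]
  [-1, -5, -1, -2, 0]
D(5):
  [0, -7, -3, -1, -2]
  [-5, 0, -5, -6, -4]
  [0, -4, 0, -1, -2]
  [-2, -6, -2, 0, -1]
  [-1, -5, -1, -2, 0]
Answer: A* = [[0, -7, -3, -1, -2], [-5, 0, -5, -6, -4], [0, -4, 0, -1, -2], [-2, -6, -2, 0, -1], [-1, -5, -1, -2, 0]]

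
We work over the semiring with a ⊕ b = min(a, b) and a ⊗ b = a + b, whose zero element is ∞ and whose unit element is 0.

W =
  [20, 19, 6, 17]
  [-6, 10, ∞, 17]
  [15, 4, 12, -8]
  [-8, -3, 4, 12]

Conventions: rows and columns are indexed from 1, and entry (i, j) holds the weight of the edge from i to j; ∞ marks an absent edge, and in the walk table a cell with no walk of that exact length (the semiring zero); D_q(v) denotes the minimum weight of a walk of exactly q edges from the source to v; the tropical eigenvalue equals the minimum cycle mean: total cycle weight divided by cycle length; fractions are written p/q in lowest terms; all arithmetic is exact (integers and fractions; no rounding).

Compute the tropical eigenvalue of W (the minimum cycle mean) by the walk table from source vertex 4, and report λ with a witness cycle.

q=0: [∞, ∞, ∞, 0]
q=1: [-8, -3, 4, 12]
q=2: [-9, 7, -2, -4]
q=3: [-12, -7, -3, -10]
q=4: [-18, -13, -6, -11]
Optimal cycle mean attained by: cycle 1->3->4->1, total 6 + (-8) + (-8), length 3.
Answer: λ = -10/3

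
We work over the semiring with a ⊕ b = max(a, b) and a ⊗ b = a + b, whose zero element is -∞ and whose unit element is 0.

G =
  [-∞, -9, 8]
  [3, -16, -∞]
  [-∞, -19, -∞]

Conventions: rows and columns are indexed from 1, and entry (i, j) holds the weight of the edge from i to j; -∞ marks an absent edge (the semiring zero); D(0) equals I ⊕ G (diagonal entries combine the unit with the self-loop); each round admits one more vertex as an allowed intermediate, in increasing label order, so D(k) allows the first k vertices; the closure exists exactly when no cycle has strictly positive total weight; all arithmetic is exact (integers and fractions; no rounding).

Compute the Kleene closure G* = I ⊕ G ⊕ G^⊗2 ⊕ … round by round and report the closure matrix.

D(0):
  [0, -9, 8]
  [3, 0, -∞]
  [-∞, -19, 0]
D(1):
  [0, -9, 8]
  [3, 0, 11]
  [-∞, -19, 0]
D(2):
  [0, -9, 8]
  [3, 0, 11]
  [-16, -19, 0]
D(3):
  [0, -9, 8]
  [3, 0, 11]
  [-16, -19, 0]
Answer: G* = [[0, -9, 8], [3, 0, 11], [-16, -19, 0]]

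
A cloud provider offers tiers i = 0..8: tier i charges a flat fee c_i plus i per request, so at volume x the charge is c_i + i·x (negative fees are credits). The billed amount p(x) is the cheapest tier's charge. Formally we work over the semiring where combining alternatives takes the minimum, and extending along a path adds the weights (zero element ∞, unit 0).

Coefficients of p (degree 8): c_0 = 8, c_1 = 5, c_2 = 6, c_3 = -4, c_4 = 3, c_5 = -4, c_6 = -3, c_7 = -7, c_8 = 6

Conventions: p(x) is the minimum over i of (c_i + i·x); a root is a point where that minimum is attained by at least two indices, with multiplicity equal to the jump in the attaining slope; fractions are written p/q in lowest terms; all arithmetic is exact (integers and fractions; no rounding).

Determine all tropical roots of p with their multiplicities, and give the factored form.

hull edge (i=0, c=8) to (i=3, c=-4): slope -4, span 3
hull edge (i=3, c=-4) to (i=7, c=-7): slope -3/4, span 4
hull edge (i=7, c=-7) to (i=8, c=6): slope 13, span 1
Factored form: p(x) = 6 ⊗ (x ⊕ (-13)) ⊗ (x ⊕ 3/4) ⊗ (x ⊕ 3/4) ⊗ (x ⊕ 3/4) ⊗ (x ⊕ 3/4) ⊗ (x ⊕ 4) ⊗ (x ⊕ 4) ⊗ (x ⊕ 4)
Answer: roots = -13 (mult 1), 3/4 (mult 4), 4 (mult 3)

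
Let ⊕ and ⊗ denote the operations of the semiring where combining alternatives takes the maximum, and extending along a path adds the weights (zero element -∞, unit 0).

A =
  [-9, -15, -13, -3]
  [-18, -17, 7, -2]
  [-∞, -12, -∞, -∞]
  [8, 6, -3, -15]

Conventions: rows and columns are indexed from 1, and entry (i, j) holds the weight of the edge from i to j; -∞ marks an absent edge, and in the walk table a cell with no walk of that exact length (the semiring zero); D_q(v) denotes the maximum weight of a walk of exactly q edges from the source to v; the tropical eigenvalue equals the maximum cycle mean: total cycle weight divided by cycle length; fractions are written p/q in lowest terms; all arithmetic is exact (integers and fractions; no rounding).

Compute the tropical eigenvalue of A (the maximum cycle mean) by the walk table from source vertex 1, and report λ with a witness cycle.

q=0: [0, -∞, -∞, -∞]
q=1: [-9, -15, -13, -3]
q=2: [5, 3, -6, -12]
q=3: [-4, -6, 10, 2]
q=4: [10, 8, 1, -7]
Optimal cycle mean attained by: cycle 1->4->1, total (-3) + 8, length 2.
Answer: λ = 5/2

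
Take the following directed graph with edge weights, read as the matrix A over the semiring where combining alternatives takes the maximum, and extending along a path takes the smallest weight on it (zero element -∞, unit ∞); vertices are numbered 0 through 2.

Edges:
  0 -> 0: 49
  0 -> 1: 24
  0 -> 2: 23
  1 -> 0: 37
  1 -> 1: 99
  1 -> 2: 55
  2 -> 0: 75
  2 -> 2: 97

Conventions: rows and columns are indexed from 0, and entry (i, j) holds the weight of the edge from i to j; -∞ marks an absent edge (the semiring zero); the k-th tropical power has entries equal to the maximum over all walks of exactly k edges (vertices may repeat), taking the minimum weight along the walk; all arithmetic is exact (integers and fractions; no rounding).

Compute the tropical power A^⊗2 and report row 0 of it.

A^⊗2:
  [49, 24, 24]
  [55, 99, 55]
  [75, 24, 97]
Answer: row 0 of A^⊗2 = [49, 24, 24]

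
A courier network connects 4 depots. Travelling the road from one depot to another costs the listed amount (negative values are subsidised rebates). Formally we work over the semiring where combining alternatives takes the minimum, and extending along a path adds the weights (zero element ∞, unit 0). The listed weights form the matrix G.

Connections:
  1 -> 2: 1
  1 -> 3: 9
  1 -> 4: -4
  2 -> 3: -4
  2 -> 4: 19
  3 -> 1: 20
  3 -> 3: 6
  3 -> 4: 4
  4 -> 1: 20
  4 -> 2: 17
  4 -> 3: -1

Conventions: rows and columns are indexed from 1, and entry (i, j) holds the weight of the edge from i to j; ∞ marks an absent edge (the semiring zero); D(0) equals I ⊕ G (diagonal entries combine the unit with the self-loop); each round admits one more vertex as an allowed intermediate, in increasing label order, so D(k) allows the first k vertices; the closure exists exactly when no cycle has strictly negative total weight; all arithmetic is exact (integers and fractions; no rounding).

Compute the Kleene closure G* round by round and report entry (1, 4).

D(0):
  [0, 1, 9, -4]
  [∞, 0, -4, 19]
  [20, ∞, 0, 4]
  [20, 17, -1, 0]
D(1):
  [0, 1, 9, -4]
  [∞, 0, -4, 19]
  [20, 21, 0, 4]
  [20, 17, -1, 0]
D(2):
  [0, 1, -3, -4]
  [∞, 0, -4, 19]
  [20, 21, 0, 4]
  [20, 17, -1, 0]
D(3):
  [0, 1, -3, -4]
  [16, 0, -4, 0]
  [20, 21, 0, 4]
  [19, 17, -1, 0]
D(4):
  [0, 1, -5, -4]
  [16, 0, -4, 0]
  [20, 21, 0, 4]
  [19, 17, -1, 0]
Answer: G*[1][4] = -4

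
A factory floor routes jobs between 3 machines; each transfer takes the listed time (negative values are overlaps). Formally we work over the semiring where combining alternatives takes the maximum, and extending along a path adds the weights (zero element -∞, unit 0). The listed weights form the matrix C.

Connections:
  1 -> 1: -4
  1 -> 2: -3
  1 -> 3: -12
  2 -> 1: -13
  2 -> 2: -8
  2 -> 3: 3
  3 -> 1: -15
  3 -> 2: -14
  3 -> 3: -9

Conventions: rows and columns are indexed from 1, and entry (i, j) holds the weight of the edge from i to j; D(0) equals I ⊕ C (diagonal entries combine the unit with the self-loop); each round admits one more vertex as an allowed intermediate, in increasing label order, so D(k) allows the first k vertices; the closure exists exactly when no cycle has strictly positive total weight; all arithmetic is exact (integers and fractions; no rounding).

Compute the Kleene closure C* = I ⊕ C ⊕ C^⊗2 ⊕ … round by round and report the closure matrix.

D(0):
  [0, -3, -12]
  [-13, 0, 3]
  [-15, -14, 0]
D(1):
  [0, -3, -12]
  [-13, 0, 3]
  [-15, -14, 0]
D(2):
  [0, -3, 0]
  [-13, 0, 3]
  [-15, -14, 0]
D(3):
  [0, -3, 0]
  [-12, 0, 3]
  [-15, -14, 0]
Answer: C* = [[0, -3, 0], [-12, 0, 3], [-15, -14, 0]]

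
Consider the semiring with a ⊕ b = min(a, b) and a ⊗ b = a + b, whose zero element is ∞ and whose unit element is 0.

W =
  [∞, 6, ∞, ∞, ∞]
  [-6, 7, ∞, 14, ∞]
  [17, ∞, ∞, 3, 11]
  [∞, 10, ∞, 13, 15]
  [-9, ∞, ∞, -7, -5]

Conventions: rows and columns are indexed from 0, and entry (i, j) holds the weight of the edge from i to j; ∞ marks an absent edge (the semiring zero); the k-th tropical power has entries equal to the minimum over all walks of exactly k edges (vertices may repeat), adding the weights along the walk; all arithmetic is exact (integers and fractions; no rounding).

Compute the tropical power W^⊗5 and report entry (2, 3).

W^⊗2:
  [0, 13, ∞, 20, ∞]
  [1, 0, ∞, 21, 29]
  [2, 13, ∞, 4, 6]
  [4, 17, ∞, 8, 10]
  [-14, -3, ∞, -12, -10]
W^⊗3:
  [7, 6, ∞, 27, 35]
  [-6, 7, ∞, 14, 24]
  [-3, 8, ∞, -1, 1]
  [1, 10, ∞, 3, 5]
  [-19, -8, ∞, -17, -15]
W^⊗4:
  [0, 13, ∞, 20, 30]
  [1, 0, ∞, 17, 19]
  [-8, 3, ∞, -6, -4]
  [-4, 7, ∞, -2, 0]
  [-24, -13, ∞, -22, -20]
W^⊗5:
  [7, 6, ∞, 23, 25]
  [-6, 7, ∞, 12, 14]
  [-13, -2, ∞, -11, -9]
  [-9, 2, ∞, -7, -5]
  [-29, -18, ∞, -27, -25]
Key observation: the optimum is the walk 2->4->4->4->4->3, with weight 11 + (-5) + (-5) + (-5) + (-7) = -11.
Optimal value attained by: walk 2->4->4->4->4->3.
Answer: (W^⊗5)[2][3] = -11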